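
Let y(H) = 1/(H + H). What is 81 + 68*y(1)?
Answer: 115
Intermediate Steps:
y(H) = 1/(2*H)
81 + 68*y(1) = 81 + 68*((½)/1) = 81 + 68*((½)*1) = 81 + 68*(½) = 81 + 34 = 115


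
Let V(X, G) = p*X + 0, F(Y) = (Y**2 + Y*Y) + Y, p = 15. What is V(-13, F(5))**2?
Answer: 38025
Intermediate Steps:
F(Y) = Y + 2*Y**2 (F(Y) = (Y**2 + Y**2) + Y = 2*Y**2 + Y = Y + 2*Y**2)
V(X, G) = 15*X (V(X, G) = 15*X + 0 = 15*X)
V(-13, F(5))**2 = (15*(-13))**2 = (-195)**2 = 38025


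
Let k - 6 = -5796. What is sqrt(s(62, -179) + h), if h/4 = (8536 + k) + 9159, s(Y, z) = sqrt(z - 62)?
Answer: sqrt(47620 + I*sqrt(241)) ≈ 218.22 + 0.0356*I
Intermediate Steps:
k = -5790 (k = 6 - 5796 = -5790)
s(Y, z) = sqrt(-62 + z)
h = 47620 (h = 4*((8536 - 5790) + 9159) = 4*(2746 + 9159) = 4*11905 = 47620)
sqrt(s(62, -179) + h) = sqrt(sqrt(-62 - 179) + 47620) = sqrt(sqrt(-241) + 47620) = sqrt(I*sqrt(241) + 47620) = sqrt(47620 + I*sqrt(241))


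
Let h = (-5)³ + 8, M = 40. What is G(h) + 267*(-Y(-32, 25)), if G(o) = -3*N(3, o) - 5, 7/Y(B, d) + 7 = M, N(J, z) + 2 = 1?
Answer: -645/11 ≈ -58.636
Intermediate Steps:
h = -117 (h = -125 + 8 = -117)
N(J, z) = -1 (N(J, z) = -2 + 1 = -1)
Y(B, d) = 7/33 (Y(B, d) = 7/(-7 + 40) = 7/33)
G(o) = -2 (G(o) = -3*(-1) - 5 = 3 - 5 = -2)
G(h) + 267*(-Y(-32, 25)) = -2 + 267*(-1*7/33) = -2 + 267*(-7/33) = -2 - 623/11 = -645/11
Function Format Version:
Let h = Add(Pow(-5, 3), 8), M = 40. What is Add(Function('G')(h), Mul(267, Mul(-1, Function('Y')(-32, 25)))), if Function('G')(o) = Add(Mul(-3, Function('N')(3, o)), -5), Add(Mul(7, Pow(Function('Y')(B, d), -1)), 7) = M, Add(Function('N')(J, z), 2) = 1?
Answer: Rational(-645, 11) ≈ -58.636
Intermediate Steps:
h = -117 (h = Add(-125, 8) = -117)
Function('N')(J, z) = -1 (Function('N')(J, z) = Add(-2, 1) = -1)
Function('Y')(B, d) = Rational(7, 33) (Function('Y')(B, d) = Mul(7, Pow(Add(-7, 40), -1)) = Mul(7, Pow(33, -1)) = Mul(7, Rational(1, 33)) = Rational(7, 33))
Function('G')(o) = -2 (Function('G')(o) = Add(Mul(-3, -1), -5) = Add(3, -5) = -2)
Add(Function('G')(h), Mul(267, Mul(-1, Function('Y')(-32, 25)))) = Add(-2, Mul(267, Mul(-1, Rational(7, 33)))) = Add(-2, Mul(267, Rational(-7, 33))) = Add(-2, Rational(-623, 11)) = Rational(-645, 11)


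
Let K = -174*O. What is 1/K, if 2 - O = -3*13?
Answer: -1/7134 ≈ -0.00014017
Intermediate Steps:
O = 41 (O = 2 - (-3)*13 = 2 - 1*(-39) = 2 + 39 = 41)
K = -7134 (K = -174*41 = -7134)
1/K = 1/(-7134) = -1/7134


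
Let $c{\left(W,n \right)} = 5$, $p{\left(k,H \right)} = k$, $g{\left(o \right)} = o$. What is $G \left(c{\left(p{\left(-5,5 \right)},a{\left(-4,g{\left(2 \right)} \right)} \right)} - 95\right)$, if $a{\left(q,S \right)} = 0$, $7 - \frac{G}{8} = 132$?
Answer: $90000$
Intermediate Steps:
$G = -1000$ ($G = 56 - 1056 = -1000$)
$G \left(c{\left(p{\left(-5,5 \right)},a{\left(-4,g{\left(2 \right)} \right)} \right)} - 95\right) = - 1000 \left(5 - 95\right) = \left(-1000\right) \left(-90\right) = 90000$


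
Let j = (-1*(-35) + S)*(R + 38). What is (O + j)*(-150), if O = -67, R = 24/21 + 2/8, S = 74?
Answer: -8876325/14 ≈ -6.3402e+5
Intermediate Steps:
R = 39/28 (R = 24*(1/21) + 2*(⅛) = 8/7 + ¼ = 39/28 ≈ 1.3929)
j = 120227/28 (j = (-1*(-35) + 74)*(39/28 + 38) = (35 + 74)*(1103/28) = 109*(1103/28) = 120227/28 ≈ 4293.8)
(O + j)*(-150) = (-67 + 120227/28)*(-150) = (118351/28)*(-150) = -8876325/14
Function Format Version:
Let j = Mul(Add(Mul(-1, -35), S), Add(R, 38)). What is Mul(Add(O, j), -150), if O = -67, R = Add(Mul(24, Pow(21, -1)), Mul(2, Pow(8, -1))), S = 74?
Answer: Rational(-8876325, 14) ≈ -6.3402e+5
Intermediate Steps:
R = Rational(39, 28) (R = Add(Mul(24, Rational(1, 21)), Mul(2, Rational(1, 8))) = Add(Rational(8, 7), Rational(1, 4)) = Rational(39, 28) ≈ 1.3929)
j = Rational(120227, 28) (j = Mul(Add(Mul(-1, -35), 74), Add(Rational(39, 28), 38)) = Mul(Add(35, 74), Rational(1103, 28)) = Mul(109, Rational(1103, 28)) = Rational(120227, 28) ≈ 4293.8)
Mul(Add(O, j), -150) = Mul(Add(-67, Rational(120227, 28)), -150) = Mul(Rational(118351, 28), -150) = Rational(-8876325, 14)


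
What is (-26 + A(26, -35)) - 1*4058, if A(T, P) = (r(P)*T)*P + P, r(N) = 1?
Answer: -5029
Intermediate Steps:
A(T, P) = P + P*T (A(T, P) = (1*T)*P + P = T*P + P = P*T + P = P + P*T)
(-26 + A(26, -35)) - 1*4058 = (-26 - 35*(1 + 26)) - 1*4058 = (-26 - 35*27) - 4058 = (-26 - 945) - 4058 = -971 - 4058 = -5029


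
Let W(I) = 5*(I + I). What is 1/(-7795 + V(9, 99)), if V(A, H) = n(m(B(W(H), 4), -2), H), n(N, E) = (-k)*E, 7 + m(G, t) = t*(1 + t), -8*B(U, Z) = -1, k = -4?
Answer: -1/7399 ≈ -0.00013515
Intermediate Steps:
W(I) = 10*I (W(I) = 5*(2*I) = 10*I)
B(U, Z) = ⅛ (B(U, Z) = -⅛*(-1) = ⅛)
m(G, t) = -7 + t*(1 + t)
n(N, E) = 4*E (n(N, E) = (-1*(-4))*E = 4*E)
V(A, H) = 4*H
1/(-7795 + V(9, 99)) = 1/(-7795 + 4*99) = 1/(-7795 + 396) = 1/(-7399) = -1/7399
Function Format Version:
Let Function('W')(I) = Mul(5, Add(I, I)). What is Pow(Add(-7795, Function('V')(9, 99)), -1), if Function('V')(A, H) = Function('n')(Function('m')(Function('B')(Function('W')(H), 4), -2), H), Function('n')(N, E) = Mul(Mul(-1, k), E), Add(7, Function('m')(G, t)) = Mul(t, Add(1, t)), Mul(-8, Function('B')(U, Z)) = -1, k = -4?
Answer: Rational(-1, 7399) ≈ -0.00013515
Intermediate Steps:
Function('W')(I) = Mul(10, I) (Function('W')(I) = Mul(5, Mul(2, I)) = Mul(10, I))
Function('B')(U, Z) = Rational(1, 8) (Function('B')(U, Z) = Mul(Rational(-1, 8), -1) = Rational(1, 8))
Function('m')(G, t) = Add(-7, Mul(t, Add(1, t)))
Function('n')(N, E) = Mul(4, E) (Function('n')(N, E) = Mul(Mul(-1, -4), E) = Mul(4, E))
Function('V')(A, H) = Mul(4, H)
Pow(Add(-7795, Function('V')(9, 99)), -1) = Pow(Add(-7795, Mul(4, 99)), -1) = Pow(Add(-7795, 396), -1) = Pow(-7399, -1) = Rational(-1, 7399)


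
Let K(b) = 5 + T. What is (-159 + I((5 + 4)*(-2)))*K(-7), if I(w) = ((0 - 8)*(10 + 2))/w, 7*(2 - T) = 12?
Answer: -17057/21 ≈ -812.24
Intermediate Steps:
T = 2/7 (T = 2 - ⅐*12 = 2 - 12/7 = 2/7 ≈ 0.28571)
K(b) = 37/7 (K(b) = 5 + 2/7 = 37/7)
I(w) = -96/w (I(w) = (-8*12)/w = -96/w)
(-159 + I((5 + 4)*(-2)))*K(-7) = (-159 - 96*(-1/(2*(5 + 4))))*(37/7) = (-159 - 96/(9*(-2)))*(37/7) = (-159 - 96/(-18))*(37/7) = (-159 - 96*(-1/18))*(37/7) = (-159 + 16/3)*(37/7) = -461/3*37/7 = -17057/21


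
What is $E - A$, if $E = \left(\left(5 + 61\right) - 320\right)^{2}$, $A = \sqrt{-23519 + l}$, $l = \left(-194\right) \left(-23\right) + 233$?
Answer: $64516 - 2 i \sqrt{4706} \approx 64516.0 - 137.2 i$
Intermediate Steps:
$l = 4695$ ($l = 4462 + 233 = 4695$)
$A = 2 i \sqrt{4706}$ ($A = \sqrt{-23519 + 4695} = \sqrt{-18824} = 2 i \sqrt{4706} \approx 137.2 i$)
$E = 64516$ ($E = \left(66 - 320\right)^{2} = \left(-254\right)^{2} = 64516$)
$E - A = 64516 - 2 i \sqrt{4706}$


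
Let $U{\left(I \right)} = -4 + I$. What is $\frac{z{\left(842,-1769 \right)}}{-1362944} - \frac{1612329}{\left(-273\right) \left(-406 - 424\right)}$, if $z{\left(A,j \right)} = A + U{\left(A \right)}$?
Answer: $- \frac{22894737581}{3216973760} \approx -7.1169$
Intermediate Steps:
$z{\left(A,j \right)} = -4 + 2 A$ ($z{\left(A,j \right)} = A + \left(-4 + A\right) = -4 + 2 A$)
$\frac{z{\left(842,-1769 \right)}}{-1362944} - \frac{1612329}{\left(-273\right) \left(-406 - 424\right)} = \frac{-4 + 2 \cdot 842}{-1362944} - \frac{1612329}{\left(-273\right) \left(-406 - 424\right)} = \left(-4 + 1684\right) \left(- \frac{1}{1362944}\right) - \frac{1612329}{\left(-273\right) \left(-830\right)} = 1680 \left(- \frac{1}{1362944}\right) - \frac{1612329}{226590} = - \frac{105}{85184} - \frac{537443}{75530} = - \frac{22894737581}{3216973760}$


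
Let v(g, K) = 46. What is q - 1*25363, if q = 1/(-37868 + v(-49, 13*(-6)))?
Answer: -959279387/37822 ≈ -25363.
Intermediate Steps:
q = -1/37822 (q = 1/(-37868 + 46) = 1/(-37822) = -1/37822 ≈ -2.6440e-5)
q - 1*25363 = -1/37822 - 1*25363 = -1/37822 - 25363 = -959279387/37822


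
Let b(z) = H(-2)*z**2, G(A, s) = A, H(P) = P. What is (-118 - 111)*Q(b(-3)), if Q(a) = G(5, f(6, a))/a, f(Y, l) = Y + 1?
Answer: 1145/18 ≈ 63.611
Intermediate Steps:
f(Y, l) = 1 + Y
b(z) = -2*z**2
Q(a) = 5/a
(-118 - 111)*Q(b(-3)) = (-118 - 111)*(5/((-2*(-3)**2))) = -1145/((-2*9)) = -1145/(-18) = -1145*(-1)/18 = -229*(-5/18) = 1145/18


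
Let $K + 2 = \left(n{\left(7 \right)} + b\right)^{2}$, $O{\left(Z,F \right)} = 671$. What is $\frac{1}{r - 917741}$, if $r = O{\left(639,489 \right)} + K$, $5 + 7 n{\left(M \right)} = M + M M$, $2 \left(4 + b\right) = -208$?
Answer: $- \frac{49}{44439503} \approx -1.1026 \cdot 10^{-6}$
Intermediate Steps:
$b = -108$ ($b = -4 + \frac{1}{2} \left(-208\right) = -4 - 104 = -108$)
$n{\left(M \right)} = - \frac{5}{7} + \frac{M}{7} + \frac{M^{2}}{7}$ ($n{\left(M \right)} = - \frac{5}{7} + \frac{M + M M}{7} = - \frac{5}{7} + \frac{M + M^{2}}{7} = - \frac{5}{7} + \left(\frac{M}{7} + \frac{M^{2}}{7}\right) = - \frac{5}{7} + \frac{M}{7} + \frac{M^{2}}{7}$)
$K = \frac{496927}{49}$ ($K = -2 + \left(\left(- \frac{5}{7} + \frac{1}{7} \cdot 7 + \frac{7^{2}}{7}\right) - 108\right)^{2} = -2 + \left(\left(- \frac{5}{7} + 1 + \frac{1}{7} \cdot 49\right) - 108\right)^{2} = -2 + \left(\left(- \frac{5}{7} + 1 + 7\right) - 108\right)^{2} = -2 + \left(\frac{51}{7} - 108\right)^{2} = -2 + \left(- \frac{705}{7}\right)^{2} = -2 + \frac{497025}{49} = \frac{496927}{49} \approx 10141.0$)
$r = \frac{529806}{49}$ ($r = 671 + \frac{496927}{49} = \frac{529806}{49} \approx 10812.0$)
$\frac{1}{r - 917741} = \frac{1}{\frac{529806}{49} - 917741} = \frac{1}{- \frac{44439503}{49}} = - \frac{49}{44439503}$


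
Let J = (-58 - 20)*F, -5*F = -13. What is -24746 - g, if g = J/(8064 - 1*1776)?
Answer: -129668871/5240 ≈ -24746.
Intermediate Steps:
F = 13/5 (F = -⅕*(-13) = 13/5 ≈ 2.6000)
J = -1014/5 (J = (-58 - 20)*(13/5) = -78*13/5 = -1014/5 ≈ -202.80)
g = -169/5240 (g = -1014/(5*(8064 - 1*1776)) = -1014/(5*(8064 - 1776)) = -1014/5/6288 = -1014/5*1/6288 = -169/5240 ≈ -0.032252)
-24746 - g = -24746 - 1*(-169/5240) = -24746 + 169/5240 = -129668871/5240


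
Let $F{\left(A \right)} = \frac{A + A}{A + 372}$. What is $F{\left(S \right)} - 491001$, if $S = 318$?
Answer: $- \frac{56465009}{115} \approx -4.91 \cdot 10^{5}$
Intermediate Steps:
$F{\left(A \right)} = \frac{2 A}{372 + A}$
$F{\left(S \right)} - 491001 = 2 \cdot 318 \frac{1}{372 + 318} - 491001 = 2 \cdot 318 \cdot \frac{1}{690} - 491001 = \frac{106}{115} - 491001 = - \frac{56465009}{115}$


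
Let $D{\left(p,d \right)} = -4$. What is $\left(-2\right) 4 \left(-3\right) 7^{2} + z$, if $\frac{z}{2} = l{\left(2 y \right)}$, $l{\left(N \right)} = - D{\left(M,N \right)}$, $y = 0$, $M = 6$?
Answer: $1184$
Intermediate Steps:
$l{\left(N \right)} = 4$ ($l{\left(N \right)} = \left(-1\right) \left(-4\right) = 4$)
$z = 8$ ($z = 2 \cdot 4 = 8$)
$\left(-2\right) 4 \left(-3\right) 7^{2} + z = \left(-2\right) 4 \left(-3\right) 7^{2} + 8 = \left(-8\right) \left(-3\right) 49 + 8 = 24 \cdot 49 + 8 = 1176 + 8 = 1184$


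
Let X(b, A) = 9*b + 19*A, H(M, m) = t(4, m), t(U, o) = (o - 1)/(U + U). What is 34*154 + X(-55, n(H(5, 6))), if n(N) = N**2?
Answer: 303899/64 ≈ 4748.4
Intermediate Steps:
t(U, o) = (-1 + o)/(2*U) (t(U, o) = (-1 + o)/((2*U)) = (-1 + o)*(1/(2*U)) = (-1 + o)/(2*U))
H(M, m) = -1/8 + m/8 (H(M, m) = (1/2)*(-1 + m)/4 = (1/2)*(1/4)*(-1 + m) = -1/8 + m/8)
34*154 + X(-55, n(H(5, 6))) = 34*154 + (9*(-55) + 19*(-1/8 + (1/8)*6)**2) = 5236 + (-495 + 19*(-1/8 + 3/4)**2) = 5236 + (-495 + 19*(5/8)**2) = 5236 + (-495 + 19*(25/64)) = 5236 + (-495 + 475/64) = 5236 - 31205/64 = 303899/64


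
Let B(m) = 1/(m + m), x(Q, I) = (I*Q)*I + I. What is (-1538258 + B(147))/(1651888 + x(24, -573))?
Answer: -452247851/2802176034 ≈ -0.16139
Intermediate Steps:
x(Q, I) = I + Q*I² (x(Q, I) = Q*I² + I = I + Q*I²)
B(m) = 1/(2*m)
(-1538258 + B(147))/(1651888 + x(24, -573)) = (-1538258 + (½)/147)/(1651888 - 573*(1 - 573*24)) = (-1538258 + (½)*(1/147))/(1651888 - 573*(1 - 13752)) = (-1538258 + 1/294)/(1651888 - 573*(-13751)) = -452247851/(294*(1651888 + 7879323)) = -452247851/294/9531211 = -452247851/294*1/9531211 = -452247851/2802176034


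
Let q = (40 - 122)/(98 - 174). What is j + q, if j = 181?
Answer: 6919/38 ≈ 182.08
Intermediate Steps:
q = 41/38 (q = -82/(-76) = -82*(-1/76) = 41/38 ≈ 1.0789)
j + q = 181 + 41/38 = 6919/38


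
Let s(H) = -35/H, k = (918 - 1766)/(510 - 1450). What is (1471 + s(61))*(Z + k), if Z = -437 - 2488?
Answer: -61635772448/14335 ≈ -4.2997e+6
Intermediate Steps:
k = 212/235 (k = -848/(-940) = -848*(-1/940) = 212/235 ≈ 0.90213)
Z = -2925
(1471 + s(61))*(Z + k) = (1471 - 35/61)*(-2925 + 212/235) = (1471 - 35*1/61)*(-687163/235) = (1471 - 35/61)*(-687163/235) = (89696/61)*(-687163/235) = -61635772448/14335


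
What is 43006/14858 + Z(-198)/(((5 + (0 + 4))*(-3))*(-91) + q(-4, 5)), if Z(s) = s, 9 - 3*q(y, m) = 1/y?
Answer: 617138759/219311509 ≈ 2.8140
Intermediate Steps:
q(y, m) = 3 - 1/(3*y)
43006/14858 + Z(-198)/(((5 + (0 + 4))*(-3))*(-91) + q(-4, 5)) = 43006/14858 - 198/(((5 + (0 + 4))*(-3))*(-91) + (3 - 1/3/(-4))) = 43006*(1/14858) - 198/(((5 + 4)*(-3))*(-91) + (3 - 1/3*(-1/4))) = 21503/7429 - 198/((9*(-3))*(-91) + (3 + 1/12)) = 21503/7429 - 198/(-27*(-91) + 37/12) = 21503/7429 - 198/(2457 + 37/12) = 21503/7429 - 198/29521/12 = 21503/7429 - 198*12/29521 = 21503/7429 - 2376/29521 = 617138759/219311509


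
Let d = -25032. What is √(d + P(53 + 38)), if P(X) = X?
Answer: 7*I*√509 ≈ 157.93*I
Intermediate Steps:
√(d + P(53 + 38)) = √(-25032 + (53 + 38)) = √(-25032 + 91) = √(-24941) = 7*I*√509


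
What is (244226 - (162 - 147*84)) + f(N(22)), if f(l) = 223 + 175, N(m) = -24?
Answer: 256810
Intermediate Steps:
f(l) = 398
(244226 - (162 - 147*84)) + f(N(22)) = (244226 - (162 - 147*84)) + 398 = (244226 - (162 - 12348)) + 398 = (244226 - 1*(-12186)) + 398 = (244226 + 12186) + 398 = 256412 + 398 = 256810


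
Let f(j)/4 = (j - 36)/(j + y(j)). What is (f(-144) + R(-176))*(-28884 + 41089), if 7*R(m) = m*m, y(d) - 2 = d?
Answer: 54093634040/1001 ≈ 5.4040e+7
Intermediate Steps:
y(d) = 2 + d
R(m) = m²/7 (R(m) = (m*m)/7 = m²/7)
f(j) = 4*(-36 + j)/(2 + 2*j) (f(j) = 4*((j - 36)/(j + (2 + j))) = 4*((-36 + j)/(2 + 2*j)) = 4*(-36 + j)/(2 + 2*j))
(f(-144) + R(-176))*(-28884 + 41089) = (2*(-36 - 144)/(1 - 144) + (⅐)*(-176)²)*(-28884 + 41089) = (2*(-180)/(-143) + (⅐)*30976)*12205 = (2*(-1/143)*(-180) + 30976/7)*12205 = (360/143 + 30976/7)*12205 = (4432088/1001)*12205 = 54093634040/1001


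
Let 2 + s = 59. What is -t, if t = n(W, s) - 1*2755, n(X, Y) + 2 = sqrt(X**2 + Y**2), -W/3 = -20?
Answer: 2757 - 3*sqrt(761) ≈ 2674.2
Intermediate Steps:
W = 60 (W = -3*(-20) = 60)
s = 57 (s = -2 + 59 = 57)
n(X, Y) = -2 + sqrt(X**2 + Y**2)
t = -2757 + 3*sqrt(761) (t = (-2 + sqrt(60**2 + 57**2)) - 1*2755 = (-2 + sqrt(3600 + 3249)) - 2755 = (-2 + sqrt(6849)) - 2755 = (-2 + 3*sqrt(761)) - 2755 = -2757 + 3*sqrt(761) ≈ -2674.2)
-t = -(-2757 + 3*sqrt(761)) = 2757 - 3*sqrt(761)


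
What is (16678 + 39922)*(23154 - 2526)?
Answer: 1167544800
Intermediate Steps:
(16678 + 39922)*(23154 - 2526) = 56600*20628 = 1167544800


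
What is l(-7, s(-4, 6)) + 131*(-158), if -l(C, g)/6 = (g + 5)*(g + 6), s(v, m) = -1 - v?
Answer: -21130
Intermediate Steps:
l(C, g) = -6*(5 + g)*(6 + g) (l(C, g) = -6*(g + 5)*(g + 6) = -6*(5 + g)*(6 + g))
l(-7, s(-4, 6)) + 131*(-158) = (-180 - 66*(-1 - 1*(-4)) - 6*(-1 - 1*(-4))²) + 131*(-158) = (-180 - 66*(-1 + 4) - 6*(-1 + 4)²) - 20698 = (-180 - 66*3 - 6*3²) - 20698 = (-180 - 198 - 6*9) - 20698 = (-180 - 198 - 54) - 20698 = -432 - 20698 = -21130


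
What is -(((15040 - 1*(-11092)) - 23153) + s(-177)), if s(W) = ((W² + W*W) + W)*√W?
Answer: -2979 - 62481*I*√177 ≈ -2979.0 - 8.3126e+5*I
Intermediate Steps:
s(W) = √W*(W + 2*W²) (s(W) = ((W² + W²) + W)*√W = (2*W² + W)*√W = (W + 2*W²)*√W = √W*(W + 2*W²))
-(((15040 - 1*(-11092)) - 23153) + s(-177)) = -(((15040 - 1*(-11092)) - 23153) + (-177)^(3/2)*(1 + 2*(-177))) = -(((15040 + 11092) - 23153) + (-177*I*√177)*(1 - 354)) = -((26132 - 23153) - 177*I*√177*(-353)) = -(2979 + 62481*I*√177) = -2979 - 62481*I*√177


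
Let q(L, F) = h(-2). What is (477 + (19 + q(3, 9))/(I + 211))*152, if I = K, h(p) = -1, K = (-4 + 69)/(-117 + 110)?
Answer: 25598700/353 ≈ 72518.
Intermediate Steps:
K = -65/7 (K = 65/(-7) = 65*(-1/7) = -65/7 ≈ -9.2857)
q(L, F) = -1
I = -65/7 ≈ -9.2857
(477 + (19 + q(3, 9))/(I + 211))*152 = (477 + (19 - 1)/(-65/7 + 211))*152 = (477 + 18/(1412/7))*152 = (477 + 18*(7/1412))*152 = (477 + 63/706)*152 = (336825/706)*152 = 25598700/353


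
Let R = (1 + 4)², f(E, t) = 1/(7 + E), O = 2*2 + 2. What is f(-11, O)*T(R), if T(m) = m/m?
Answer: -¼ ≈ -0.25000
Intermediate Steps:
O = 6 (O = 4 + 2 = 6)
R = 25 (R = 5² = 25)
T(m) = 1
f(-11, O)*T(R) = 1/(7 - 11) = 1/(-4) = -¼*1 = -¼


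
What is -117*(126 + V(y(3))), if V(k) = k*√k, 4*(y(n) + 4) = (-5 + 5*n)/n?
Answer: -14742 + 247*I*√114/4 ≈ -14742.0 + 659.31*I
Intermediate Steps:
y(n) = -4 + (-5 + 5*n)/(4*n) (y(n) = -4 + ((-5 + 5*n)/n)/4 = -4 + (-5 + 5*n)/(4*n))
V(k) = k^(3/2)
-117*(126 + V(y(3))) = -117*(126 + ((¼)*(-5 - 11*3)/3)^(3/2)) = -117*(126 + ((¼)*(⅓)*(-5 - 33))^(3/2)) = -117*(126 + ((¼)*(⅓)*(-38))^(3/2)) = -117*(126 + (-19/6)^(3/2)) = -117*(126 - 19*I*√114/36) = -14742 + 247*I*√114/4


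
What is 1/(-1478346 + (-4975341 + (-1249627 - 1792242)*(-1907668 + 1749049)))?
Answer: 1/482491765224 ≈ 2.0726e-12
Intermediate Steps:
1/(-1478346 + (-4975341 + (-1249627 - 1792242)*(-1907668 + 1749049))) = 1/(-1478346 + (-4975341 - 3041869*(-158619))) = 1/(-1478346 + (-4975341 + 482498218911)) = 1/(-1478346 + 482493243570) = 1/482491765224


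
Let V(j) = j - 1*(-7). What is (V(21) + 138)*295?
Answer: 48970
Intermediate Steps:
V(j) = 7 + j (V(j) = j + 7 = 7 + j)
(V(21) + 138)*295 = ((7 + 21) + 138)*295 = (28 + 138)*295 = 166*295 = 48970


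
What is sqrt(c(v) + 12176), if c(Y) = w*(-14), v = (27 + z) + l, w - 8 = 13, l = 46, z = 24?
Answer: sqrt(11882) ≈ 109.00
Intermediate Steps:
w = 21 (w = 8 + 13 = 21)
v = 97 (v = (27 + 24) + 46 = 51 + 46 = 97)
c(Y) = -294 (c(Y) = 21*(-14) = -294)
sqrt(c(v) + 12176) = sqrt(-294 + 12176) = sqrt(11882)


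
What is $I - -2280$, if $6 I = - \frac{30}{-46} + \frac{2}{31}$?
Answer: $\frac{9754351}{4278} \approx 2280.1$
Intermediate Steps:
$I = \frac{511}{4278}$ ($I = \frac{- \frac{30}{-46} + \frac{2}{31}}{6} = \frac{\left(-30\right) \left(- \frac{1}{46}\right) + 2 \cdot \frac{1}{31}}{6} = \frac{\frac{15}{23} + \frac{2}{31}}{6} = \frac{1}{6} \cdot \frac{511}{713} = \frac{511}{4278} \approx 0.11945$)
$I - -2280 = \frac{511}{4278} - -2280 = \frac{511}{4278} + 2280 = \frac{9754351}{4278}$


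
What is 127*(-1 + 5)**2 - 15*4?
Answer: 1972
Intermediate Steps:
127*(-1 + 5)**2 - 15*4 = 127*4**2 - 60 = 127*16 - 60 = 2032 - 60 = 1972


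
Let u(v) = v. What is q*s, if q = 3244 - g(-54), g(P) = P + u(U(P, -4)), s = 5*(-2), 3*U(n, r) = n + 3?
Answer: -33150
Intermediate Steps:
U(n, r) = 1 + n/3 (U(n, r) = (n + 3)/3 = (3 + n)/3 = 1 + n/3)
s = -10
g(P) = 1 + 4*P/3 (g(P) = P + (1 + P/3) = 1 + 4*P/3)
q = 3315 (q = 3244 - (1 + (4/3)*(-54)) = 3244 - (1 - 72) = 3244 - 1*(-71) = 3244 + 71 = 3315)
q*s = 3315*(-10) = -33150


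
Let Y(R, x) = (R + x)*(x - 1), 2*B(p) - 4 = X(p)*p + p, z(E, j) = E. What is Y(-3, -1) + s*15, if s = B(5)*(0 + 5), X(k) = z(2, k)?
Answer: 1441/2 ≈ 720.50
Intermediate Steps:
X(k) = 2
B(p) = 2 + 3*p/2 (B(p) = 2 + (2*p + p)/2 = 2 + (3*p)/2 = 2 + 3*p/2)
Y(R, x) = (-1 + x)*(R + x) (Y(R, x) = (R + x)*(-1 + x) = (-1 + x)*(R + x))
s = 95/2 (s = (2 + (3/2)*5)*(0 + 5) = (2 + 15/2)*5 = (19/2)*5 = 95/2 ≈ 47.500)
Y(-3, -1) + s*15 = ((-1)² - 1*(-3) - 1*(-1) - 3*(-1)) + (95/2)*15 = (1 + 3 + 1 + 3) + 1425/2 = 8 + 1425/2 = 1441/2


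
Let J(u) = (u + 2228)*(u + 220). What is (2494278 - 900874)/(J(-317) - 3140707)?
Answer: -796702/1663037 ≈ -0.47906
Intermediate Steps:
J(u) = (220 + u)*(2228 + u) (J(u) = (2228 + u)*(220 + u) = (220 + u)*(2228 + u))
(2494278 - 900874)/(J(-317) - 3140707) = (2494278 - 900874)/((490160 + (-317)² + 2448*(-317)) - 3140707) = 1593404/((490160 + 100489 - 776016) - 3140707) = 1593404/(-185367 - 3140707) = 1593404/(-3326074) = 1593404*(-1/3326074) = -796702/1663037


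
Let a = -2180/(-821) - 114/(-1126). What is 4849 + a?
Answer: 2242593464/462223 ≈ 4851.8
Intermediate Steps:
a = 1274137/462223 (a = -2180*(-1/821) - 114*(-1/1126) = 2180/821 + 57/563 = 1274137/462223 ≈ 2.7565)
4849 + a = 4849 + 1274137/462223 = 2242593464/462223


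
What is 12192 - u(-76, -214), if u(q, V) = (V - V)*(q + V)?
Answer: 12192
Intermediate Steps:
u(q, V) = 0 (u(q, V) = 0*(V + q) = 0)
12192 - u(-76, -214) = 12192 - 1*0 = 12192 + 0 = 12192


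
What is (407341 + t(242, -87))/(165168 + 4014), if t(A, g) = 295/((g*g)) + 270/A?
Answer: 28697223463/11918858886 ≈ 2.4077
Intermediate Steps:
t(A, g) = 270/A + 295/g² (t(A, g) = 295/(g²) + 270/A = 295/g² + 270/A = 270/A + 295/g²)
(407341 + t(242, -87))/(165168 + 4014) = (407341 + (270/242 + 295/(-87)²))/(165168 + 4014) = (407341 + (270*(1/242) + 295*(1/7569)))/169182 = (407341 + (135/121 + 295/7569))*(1/169182) = (407341 + 1057510/915849)*(1/169182) = (373063905019/915849)*(1/169182) = 28697223463/11918858886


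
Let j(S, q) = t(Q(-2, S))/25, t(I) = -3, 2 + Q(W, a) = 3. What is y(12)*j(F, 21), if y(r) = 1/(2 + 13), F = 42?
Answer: -1/125 ≈ -0.0080000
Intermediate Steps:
Q(W, a) = 1 (Q(W, a) = -2 + 3 = 1)
y(r) = 1/15
j(S, q) = -3/25
y(12)*j(F, 21) = (1/15)*(-3/25) = -1/125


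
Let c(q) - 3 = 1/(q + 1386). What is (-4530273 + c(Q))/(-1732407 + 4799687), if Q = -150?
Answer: -5599413719/3791158080 ≈ -1.4770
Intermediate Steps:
c(q) = 3 + 1/(1386 + q) (c(q) = 3 + 1/(q + 1386) = 3 + 1/(1386 + q))
(-4530273 + c(Q))/(-1732407 + 4799687) = (-4530273 + (4159 + 3*(-150))/(1386 - 150))/(-1732407 + 4799687) = (-4530273 + (4159 - 450)/1236)/3067280 = (-4530273 + (1/1236)*3709)*(1/3067280) = (-4530273 + 3709/1236)*(1/3067280) = -5599413719/1236*1/3067280 = -5599413719/3791158080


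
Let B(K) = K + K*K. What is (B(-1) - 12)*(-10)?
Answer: 120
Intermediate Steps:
B(K) = K + K**2
(B(-1) - 12)*(-10) = (-(1 - 1) - 12)*(-10) = (-1*0 - 12)*(-10) = (0 - 12)*(-10) = -12*(-10) = 120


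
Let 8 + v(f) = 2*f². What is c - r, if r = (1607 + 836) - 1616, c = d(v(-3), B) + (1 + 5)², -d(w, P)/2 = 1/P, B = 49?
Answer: -38761/49 ≈ -791.04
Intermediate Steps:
v(f) = -8 + 2*f²
d(w, P) = -2/P
c = 1762/49 (c = -2/49 + (1 + 5)² = -2*1/49 + 6² = -2/49 + 36 = 1762/49 ≈ 35.959)
r = 827 (r = 2443 - 1616 = 827)
c - r = 1762/49 - 1*827 = 1762/49 - 827 = -38761/49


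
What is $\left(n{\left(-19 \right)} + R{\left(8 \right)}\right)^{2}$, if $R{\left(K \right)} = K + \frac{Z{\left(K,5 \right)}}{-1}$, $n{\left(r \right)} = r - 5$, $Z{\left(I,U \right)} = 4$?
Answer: $400$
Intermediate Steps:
$n{\left(r \right)} = -5 + r$
$R{\left(K \right)} = -4 + K$ ($R{\left(K \right)} = K + \frac{4}{-1} = K + 4 \left(-1\right) = K - 4 = -4 + K$)
$\left(n{\left(-19 \right)} + R{\left(8 \right)}\right)^{2} = \left(\left(-5 - 19\right) + \left(-4 + 8\right)\right)^{2} = \left(-24 + 4\right)^{2} = \left(-20\right)^{2} = 400$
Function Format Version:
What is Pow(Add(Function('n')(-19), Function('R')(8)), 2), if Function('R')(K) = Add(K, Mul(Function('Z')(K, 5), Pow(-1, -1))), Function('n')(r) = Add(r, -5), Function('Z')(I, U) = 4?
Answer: 400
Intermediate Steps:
Function('n')(r) = Add(-5, r)
Function('R')(K) = Add(-4, K) (Function('R')(K) = Add(K, Mul(4, Pow(-1, -1))) = Add(K, Mul(4, -1)) = Add(K, -4) = Add(-4, K))
Pow(Add(Function('n')(-19), Function('R')(8)), 2) = Pow(Add(Add(-5, -19), Add(-4, 8)), 2) = Pow(Add(-24, 4), 2) = Pow(-20, 2) = 400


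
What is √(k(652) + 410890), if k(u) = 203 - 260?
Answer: √410833 ≈ 640.96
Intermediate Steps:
k(u) = -57
√(k(652) + 410890) = √(-57 + 410890) = √410833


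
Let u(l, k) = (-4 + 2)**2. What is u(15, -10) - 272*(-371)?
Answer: 100916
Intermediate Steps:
u(l, k) = 4 (u(l, k) = (-2)**2 = 4)
u(15, -10) - 272*(-371) = 4 - 272*(-371) = 4 + 100912 = 100916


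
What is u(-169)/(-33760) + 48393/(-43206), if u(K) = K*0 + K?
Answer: -14267069/12795040 ≈ -1.1150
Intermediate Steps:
u(K) = K (u(K) = 0 + K = K)
u(-169)/(-33760) + 48393/(-43206) = -169/(-33760) + 48393/(-43206) = -169*(-1/33760) + 48393*(-1/43206) = 169/33760 - 849/758 = -14267069/12795040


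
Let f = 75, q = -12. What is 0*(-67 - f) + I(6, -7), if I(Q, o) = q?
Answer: -12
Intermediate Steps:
I(Q, o) = -12
0*(-67 - f) + I(6, -7) = 0*(-67 - 1*75) - 12 = 0*(-67 - 75) - 12 = 0*(-142) - 12 = 0 - 12 = -12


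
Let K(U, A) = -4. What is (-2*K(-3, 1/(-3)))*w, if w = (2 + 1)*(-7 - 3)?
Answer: -240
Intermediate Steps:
w = -30 (w = 3*(-10) = -30)
(-2*K(-3, 1/(-3)))*w = -2*(-4)*(-30) = 8*(-30) = -240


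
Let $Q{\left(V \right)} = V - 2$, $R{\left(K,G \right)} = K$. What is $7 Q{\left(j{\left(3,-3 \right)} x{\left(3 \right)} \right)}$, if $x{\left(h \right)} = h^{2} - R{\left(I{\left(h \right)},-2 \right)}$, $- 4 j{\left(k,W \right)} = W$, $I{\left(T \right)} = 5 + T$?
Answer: $- \frac{35}{4} \approx -8.75$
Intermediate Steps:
$j{\left(k,W \right)} = - \frac{W}{4}$
$x{\left(h \right)} = -5 + h^{2} - h$ ($x{\left(h \right)} = h^{2} - \left(5 + h\right) = -5 + h^{2} - h$)
$Q{\left(V \right)} = -2 + V$ ($Q{\left(V \right)} = V - 2 = -2 + V$)
$7 Q{\left(j{\left(3,-3 \right)} x{\left(3 \right)} \right)} = 7 \left(-2 + \left(- \frac{1}{4}\right) \left(-3\right) \left(-5 + 3^{2} - 3\right)\right) = 7 \left(-2 + \frac{3 \left(-5 + 9 - 3\right)}{4}\right) = 7 \left(-2 + \frac{3}{4} \cdot 1\right) = 7 \left(-2 + \frac{3}{4}\right) = 7 \left(- \frac{5}{4}\right) = - \frac{35}{4}$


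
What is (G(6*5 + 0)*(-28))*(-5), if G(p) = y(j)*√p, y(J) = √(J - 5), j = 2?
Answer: 420*I*√10 ≈ 1328.2*I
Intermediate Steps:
y(J) = √(-5 + J)
G(p) = I*√3*√p (G(p) = √(-5 + 2)*√p = √(-3)*√p = (I*√3)*√p = I*√3*√p)
(G(6*5 + 0)*(-28))*(-5) = ((I*√3*√(6*5 + 0))*(-28))*(-5) = ((I*√3*√(30 + 0))*(-28))*(-5) = ((I*√3*√30)*(-28))*(-5) = ((3*I*√10)*(-28))*(-5) = -84*I*√10*(-5) = 420*I*√10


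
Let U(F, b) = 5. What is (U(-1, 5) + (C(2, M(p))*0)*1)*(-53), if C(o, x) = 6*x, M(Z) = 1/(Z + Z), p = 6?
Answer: -265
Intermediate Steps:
M(Z) = 1/(2*Z)
(U(-1, 5) + (C(2, M(p))*0)*1)*(-53) = (5 + ((6*((½)/6))*0)*1)*(-53) = (5 + ((6*((½)*(⅙)))*0)*1)*(-53) = (5 + ((6*(1/12))*0)*1)*(-53) = (5 + ((½)*0)*1)*(-53) = (5 + 0*1)*(-53) = (5 + 0)*(-53) = 5*(-53) = -265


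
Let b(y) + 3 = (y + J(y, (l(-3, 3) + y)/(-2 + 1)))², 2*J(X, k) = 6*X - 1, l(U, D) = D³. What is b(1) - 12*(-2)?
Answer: 133/4 ≈ 33.250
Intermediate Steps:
J(X, k) = -½ + 3*X (J(X, k) = (6*X - 1)/2 = (-1 + 6*X)/2 = -½ + 3*X)
b(y) = -3 + (-½ + 4*y)² (b(y) = -3 + (y + (-½ + 3*y))² = -3 + (-½ + 4*y)²)
b(1) - 12*(-2) = (-3 + (-1 + 8*1)²/4) - 12*(-2) = (-3 + (-1 + 8)²/4) + 24 = (-3 + (¼)*7²) + 24 = (-3 + (¼)*49) + 24 = (-3 + 49/4) + 24 = 37/4 + 24 = 133/4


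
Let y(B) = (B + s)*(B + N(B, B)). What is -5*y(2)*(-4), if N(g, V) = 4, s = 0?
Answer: 240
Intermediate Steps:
y(B) = B*(4 + B) (y(B) = (B + 0)*(B + 4) = B*(4 + B))
-5*y(2)*(-4) = -10*(4 + 2)*(-4) = -10*6*(-4) = -5*12*(-4) = -60*(-4) = 240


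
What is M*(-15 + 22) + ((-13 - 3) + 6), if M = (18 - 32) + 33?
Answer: 123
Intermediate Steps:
M = 19 (M = -14 + 33 = 19)
M*(-15 + 22) + ((-13 - 3) + 6) = 19*(-15 + 22) + ((-13 - 3) + 6) = 19*7 + (-16 + 6) = 133 - 10 = 123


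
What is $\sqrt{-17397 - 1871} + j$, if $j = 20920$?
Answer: $20920 + 2 i \sqrt{4817} \approx 20920.0 + 138.81 i$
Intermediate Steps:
$\sqrt{-17397 - 1871} + j = \sqrt{-17397 - 1871} + 20920 = \sqrt{-19268} + 20920 = 2 i \sqrt{4817} + 20920 = 20920 + 2 i \sqrt{4817}$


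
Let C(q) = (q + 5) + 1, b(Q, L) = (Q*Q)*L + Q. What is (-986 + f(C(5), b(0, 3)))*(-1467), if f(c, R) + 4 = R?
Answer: 1452330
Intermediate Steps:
b(Q, L) = Q + L*Q² (b(Q, L) = Q²*L + Q = L*Q² + Q = Q + L*Q²)
C(q) = 6 + q (C(q) = (5 + q) + 1 = 6 + q)
f(c, R) = -4 + R
(-986 + f(C(5), b(0, 3)))*(-1467) = (-986 + (-4 + 0*(1 + 3*0)))*(-1467) = (-986 + (-4 + 0*(1 + 0)))*(-1467) = (-986 + (-4 + 0*1))*(-1467) = (-986 + (-4 + 0))*(-1467) = (-986 - 4)*(-1467) = -990*(-1467) = 1452330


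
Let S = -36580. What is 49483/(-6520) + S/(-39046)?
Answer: -846805809/127289960 ≈ -6.6526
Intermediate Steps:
49483/(-6520) + S/(-39046) = 49483/(-6520) - 36580/(-39046) = 49483*(-1/6520) - 36580*(-1/39046) = -49483/6520 + 18290/19523 = -846805809/127289960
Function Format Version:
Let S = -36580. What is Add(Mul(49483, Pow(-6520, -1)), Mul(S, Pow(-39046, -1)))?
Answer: Rational(-846805809, 127289960) ≈ -6.6526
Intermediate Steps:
Add(Mul(49483, Pow(-6520, -1)), Mul(S, Pow(-39046, -1))) = Add(Mul(49483, Pow(-6520, -1)), Mul(-36580, Pow(-39046, -1))) = Add(Mul(49483, Rational(-1, 6520)), Mul(-36580, Rational(-1, 39046))) = Add(Rational(-49483, 6520), Rational(18290, 19523)) = Rational(-846805809, 127289960)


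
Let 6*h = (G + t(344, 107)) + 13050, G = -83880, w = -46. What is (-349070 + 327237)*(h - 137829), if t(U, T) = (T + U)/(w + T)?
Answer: 1195697191969/366 ≈ 3.2669e+9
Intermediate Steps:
t(U, T) = (T + U)/(-46 + T)
h = -4320179/366 (h = ((-83880 + (107 + 344)/(-46 + 107)) + 13050)/6 = ((-83880 + 451/61) + 13050)/6 = (-5116229/61 + 13050)/6 = (1/6)*(-4320179/61) = -4320179/366 ≈ -11804.)
(-349070 + 327237)*(h - 137829) = (-349070 + 327237)*(-4320179/366 - 137829) = -21833*(-54765593/366) = 1195697191969/366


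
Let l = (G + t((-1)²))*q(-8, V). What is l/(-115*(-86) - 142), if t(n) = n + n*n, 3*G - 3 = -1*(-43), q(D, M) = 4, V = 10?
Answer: 52/7311 ≈ 0.0071126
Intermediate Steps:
G = 46/3 (G = 1 + (-1*(-43))/3 = 1 + (⅓)*43 = 1 + 43/3 = 46/3 ≈ 15.333)
t(n) = n + n²
l = 208/3 (l = (46/3 + (-1)²*(1 + (-1)²))*4 = (46/3 + 1*(1 + 1))*4 = (46/3 + 1*2)*4 = (46/3 + 2)*4 = (52/3)*4 = 208/3 ≈ 69.333)
l/(-115*(-86) - 142) = 208/(3*(-115*(-86) - 142)) = 208/(3*(9890 - 142)) = (208/3)/9748 = (208/3)*(1/9748) = 52/7311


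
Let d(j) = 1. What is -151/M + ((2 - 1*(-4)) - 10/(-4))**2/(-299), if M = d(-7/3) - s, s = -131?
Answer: -27343/19734 ≈ -1.3856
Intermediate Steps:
M = 132 (M = 1 - 1*(-131) = 1 + 131 = 132)
-151/M + ((2 - 1*(-4)) - 10/(-4))**2/(-299) = -151/132 + ((2 - 1*(-4)) - 10/(-4))**2/(-299) = -151*1/132 + ((2 + 4) - 10*(-1/4))**2*(-1/299) = -151/132 + (6 + 5/2)**2*(-1/299) = -151/132 + (17/2)**2*(-1/299) = -151/132 + (289/4)*(-1/299) = -151/132 - 289/1196 = -27343/19734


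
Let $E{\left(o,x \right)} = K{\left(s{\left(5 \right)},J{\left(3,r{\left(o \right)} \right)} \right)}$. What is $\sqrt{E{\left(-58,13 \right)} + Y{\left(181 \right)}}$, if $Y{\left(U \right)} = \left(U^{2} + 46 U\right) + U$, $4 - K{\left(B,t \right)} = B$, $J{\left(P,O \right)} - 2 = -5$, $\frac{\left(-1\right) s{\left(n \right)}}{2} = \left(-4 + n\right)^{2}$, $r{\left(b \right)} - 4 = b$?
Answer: $3 \sqrt{4586} \approx 203.16$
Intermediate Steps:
$r{\left(b \right)} = 4 + b$
$s{\left(n \right)} = - 2 \left(-4 + n\right)^{2}$
$J{\left(P,O \right)} = -3$ ($J{\left(P,O \right)} = 2 - 5 = -3$)
$K{\left(B,t \right)} = 4 - B$
$E{\left(o,x \right)} = 6$ ($E{\left(o,x \right)} = 4 - - 2 \left(-4 + 5\right)^{2} = 4 - - 2 \cdot 1^{2} = 4 - \left(-2\right) 1 = 4 - -2 = 4 + 2 = 6$)
$Y{\left(U \right)} = U^{2} + 47 U$
$\sqrt{E{\left(-58,13 \right)} + Y{\left(181 \right)}} = \sqrt{6 + 181 \left(47 + 181\right)} = \sqrt{6 + 181 \cdot 228} = \sqrt{6 + 41268} = \sqrt{41274} = 3 \sqrt{4586}$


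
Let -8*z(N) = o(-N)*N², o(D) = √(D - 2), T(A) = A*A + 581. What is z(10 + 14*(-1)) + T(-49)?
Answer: 2982 - 2*√2 ≈ 2979.2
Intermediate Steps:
T(A) = 581 + A² (T(A) = A² + 581 = 581 + A²)
o(D) = √(-2 + D)
z(N) = -N²*√(-2 - N)/8 (z(N) = -√(-2 - N)*N²/8 = -N²*√(-2 - N)/8)
z(10 + 14*(-1)) + T(-49) = -(10 + 14*(-1))²*√(-2 - (10 + 14*(-1)))/8 + (581 + (-49)²) = -(10 - 14)²*√(-2 - (10 - 14))/8 + (581 + 2401) = -⅛*(-4)²*√(-2 - 1*(-4)) + 2982 = -⅛*16*√(-2 + 4) + 2982 = -⅛*16*√2 + 2982 = -2*√2 + 2982 = 2982 - 2*√2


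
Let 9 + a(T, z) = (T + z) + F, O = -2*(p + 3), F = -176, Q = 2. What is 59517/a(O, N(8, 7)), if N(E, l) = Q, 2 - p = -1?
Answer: -19839/65 ≈ -305.22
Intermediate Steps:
p = 3 (p = 2 - 1*(-1) = 2 + 1 = 3)
N(E, l) = 2
O = -12 (O = -2*(3 + 3) = -2*6 = -12)
a(T, z) = -185 + T + z (a(T, z) = -9 + ((T + z) - 176) = -9 + (-176 + T + z) = -185 + T + z)
59517/a(O, N(8, 7)) = 59517/(-185 - 12 + 2) = 59517/(-195) = 59517*(-1/195) = -19839/65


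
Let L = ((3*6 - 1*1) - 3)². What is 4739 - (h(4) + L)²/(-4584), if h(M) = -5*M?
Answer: 2719319/573 ≈ 4745.8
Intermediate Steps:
L = 196 (L = ((18 - 1) - 3)² = (17 - 3)² = 14² = 196)
4739 - (h(4) + L)²/(-4584) = 4739 - (-5*4 + 196)²/(-4584) = 4739 - (-20 + 196)²*(-1)/4584 = 4739 - 176²*(-1)/4584 = 4739 - 30976*(-1)/4584 = 4739 - 1*(-3872/573) = 4739 + 3872/573 = 2719319/573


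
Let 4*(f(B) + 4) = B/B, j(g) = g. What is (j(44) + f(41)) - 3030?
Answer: -11959/4 ≈ -2989.8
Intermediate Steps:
f(B) = -15/4 (f(B) = -4 + (B/B)/4 = -4 + (1/4)*1 = -4 + 1/4 = -15/4)
(j(44) + f(41)) - 3030 = (44 - 15/4) - 3030 = 161/4 - 3030 = -11959/4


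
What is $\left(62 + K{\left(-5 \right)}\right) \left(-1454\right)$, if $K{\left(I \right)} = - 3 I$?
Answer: $-111958$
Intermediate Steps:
$\left(62 + K{\left(-5 \right)}\right) \left(-1454\right) = \left(62 - -15\right) \left(-1454\right) = \left(62 + 15\right) \left(-1454\right) = 77 \left(-1454\right) = -111958$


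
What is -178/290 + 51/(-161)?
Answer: -21724/23345 ≈ -0.93056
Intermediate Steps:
-178/290 + 51/(-161) = -178*1/290 + 51*(-1/161) = -89/145 - 51/161 = -21724/23345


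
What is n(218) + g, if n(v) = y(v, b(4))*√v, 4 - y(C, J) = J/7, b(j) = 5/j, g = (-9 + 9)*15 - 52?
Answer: -52 + 107*√218/28 ≈ 4.4227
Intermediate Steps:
g = -52 (g = 0*15 - 52 = 0 - 52 = -52)
y(C, J) = 4 - J/7
n(v) = 107*√v/28 (n(v) = (4 - 5/(7*4))*√v = (4 - ⅐*5/4)*√v = (4 - 5/28)*√v = 107*√v/28)
n(218) + g = 107*√218/28 - 52 = -52 + 107*√218/28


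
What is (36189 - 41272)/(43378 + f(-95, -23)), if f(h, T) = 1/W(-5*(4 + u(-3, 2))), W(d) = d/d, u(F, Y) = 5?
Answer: -5083/43379 ≈ -0.11718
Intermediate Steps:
W(d) = 1
f(h, T) = 1 (f(h, T) = 1/1 = 1)
(36189 - 41272)/(43378 + f(-95, -23)) = (36189 - 41272)/(43378 + 1) = -5083/43379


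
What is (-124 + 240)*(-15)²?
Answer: 26100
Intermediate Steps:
(-124 + 240)*(-15)² = 116*225 = 26100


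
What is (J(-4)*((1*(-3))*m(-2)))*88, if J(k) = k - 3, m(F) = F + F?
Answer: -7392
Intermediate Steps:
m(F) = 2*F
J(k) = -3 + k
(J(-4)*((1*(-3))*m(-2)))*88 = ((-3 - 4)*((1*(-3))*(2*(-2))))*88 = -(-21)*(-4)*88 = -7*12*88 = -84*88 = -7392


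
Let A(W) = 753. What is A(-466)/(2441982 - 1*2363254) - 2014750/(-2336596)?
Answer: 40094173697/45988882472 ≈ 0.87182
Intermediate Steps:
A(-466)/(2441982 - 1*2363254) - 2014750/(-2336596) = 753/(2441982 - 1*2363254) - 2014750/(-2336596) = 753/(2441982 - 2363254) - 2014750*(-1/2336596) = 753/78728 + 1007375/1168298 = 40094173697/45988882472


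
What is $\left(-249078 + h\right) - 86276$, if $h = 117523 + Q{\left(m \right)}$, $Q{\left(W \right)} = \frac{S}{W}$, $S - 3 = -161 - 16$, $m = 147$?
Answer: $- \frac{10673777}{49} \approx -2.1783 \cdot 10^{5}$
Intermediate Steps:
$S = -174$ ($S = 3 - 177 = -174$)
$Q{\left(W \right)} = - \frac{174}{W}$
$h = \frac{5758569}{49}$ ($h = 117523 - \frac{174}{147} = 117523 - \frac{58}{49} = \frac{5758569}{49} \approx 1.1752 \cdot 10^{5}$)
$\left(-249078 + h\right) - 86276 = \left(-249078 + \frac{5758569}{49}\right) - 86276 = - \frac{6446253}{49} - 86276 = - \frac{10673777}{49}$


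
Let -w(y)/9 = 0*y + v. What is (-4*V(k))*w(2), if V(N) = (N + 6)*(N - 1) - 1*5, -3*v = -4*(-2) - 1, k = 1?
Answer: 420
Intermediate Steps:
v = -7/3 (v = -(-4*(-2) - 1)/3 = -(8 - 1)/3 = -1/3*7 = -7/3 ≈ -2.3333)
w(y) = 21 (w(y) = -9*(0*y - 7/3) = -9*(0 - 7/3) = -9*(-7/3) = 21)
V(N) = -5 + (-1 + N)*(6 + N) (V(N) = (6 + N)*(-1 + N) - 5 = (-1 + N)*(6 + N) - 5 = -5 + (-1 + N)*(6 + N))
(-4*V(k))*w(2) = -4*(-11 + 1**2 + 5*1)*21 = -4*(-11 + 1 + 5)*21 = -4*(-5)*21 = 20*21 = 420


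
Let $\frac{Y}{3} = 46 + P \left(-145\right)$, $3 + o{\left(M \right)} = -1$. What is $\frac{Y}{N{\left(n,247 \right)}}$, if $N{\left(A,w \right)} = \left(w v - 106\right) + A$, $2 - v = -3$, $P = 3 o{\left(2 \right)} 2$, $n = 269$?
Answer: $\frac{1763}{233} \approx 7.5665$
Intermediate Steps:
$o{\left(M \right)} = -4$ ($o{\left(M \right)} = -3 - 1 = -4$)
$P = -24$ ($P = 3 \left(-4\right) 2 = \left(-12\right) 2 = -24$)
$v = 5$ ($v = 2 - -3 = 2 + 3 = 5$)
$Y = 10578$ ($Y = 3 \left(46 - -3480\right) = 3 \left(46 + 3480\right) = 3 \cdot 3526 = 10578$)
$N{\left(A,w \right)} = -106 + A + 5 w$ ($N{\left(A,w \right)} = \left(w 5 - 106\right) + A = \left(5 w - 106\right) + A = \left(-106 + 5 w\right) + A = -106 + A + 5 w$)
$\frac{Y}{N{\left(n,247 \right)}} = \frac{10578}{-106 + 269 + 5 \cdot 247} = \frac{10578}{-106 + 269 + 1235} = \frac{10578}{1398} = 10578 \cdot \frac{1}{1398} = \frac{1763}{233}$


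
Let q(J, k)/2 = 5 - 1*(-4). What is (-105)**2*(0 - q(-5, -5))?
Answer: -198450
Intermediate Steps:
q(J, k) = 18 (q(J, k) = 2*(5 - 1*(-4)) = 2*(5 + 4) = 2*9 = 18)
(-105)**2*(0 - q(-5, -5)) = (-105)**2*(0 - 1*18) = 11025*(0 - 18) = 11025*(-18) = -198450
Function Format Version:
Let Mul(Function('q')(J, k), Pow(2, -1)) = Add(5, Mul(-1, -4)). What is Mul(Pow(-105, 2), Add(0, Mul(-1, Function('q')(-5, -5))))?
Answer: -198450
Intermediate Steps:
Function('q')(J, k) = 18 (Function('q')(J, k) = Mul(2, Add(5, Mul(-1, -4))) = Mul(2, Add(5, 4)) = Mul(2, 9) = 18)
Mul(Pow(-105, 2), Add(0, Mul(-1, Function('q')(-5, -5)))) = Mul(Pow(-105, 2), Add(0, Mul(-1, 18))) = Mul(11025, Add(0, -18)) = Mul(11025, -18) = -198450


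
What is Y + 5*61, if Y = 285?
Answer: 590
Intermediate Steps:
Y + 5*61 = 285 + 5*61 = 285 + 305 = 590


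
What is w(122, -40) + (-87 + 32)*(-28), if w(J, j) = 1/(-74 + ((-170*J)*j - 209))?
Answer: 1277148181/829317 ≈ 1540.0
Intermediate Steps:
w(J, j) = 1/(-283 - 170*J*j) (w(J, j) = 1/(-74 + (-170*J*j - 209)) = 1/(-74 + (-209 - 170*J*j)) = 1/(-283 - 170*J*j))
w(122, -40) + (-87 + 32)*(-28) = -1/(283 + 170*122*(-40)) + (-87 + 32)*(-28) = -1/(283 - 829600) - 55*(-28) = -1/(-829317) + 1540 = -1*(-1/829317) + 1540 = 1/829317 + 1540 = 1277148181/829317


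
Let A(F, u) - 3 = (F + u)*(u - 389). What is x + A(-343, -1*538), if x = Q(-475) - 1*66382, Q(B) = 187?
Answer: 750495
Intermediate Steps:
A(F, u) = 3 + (-389 + u)*(F + u) (A(F, u) = 3 + (F + u)*(u - 389) = 3 + (F + u)*(-389 + u) = 3 + (-389 + u)*(F + u))
x = -66195 (x = 187 - 1*66382 = 187 - 66382 = -66195)
x + A(-343, -1*538) = -66195 + (3 + (-1*538)² - 389*(-343) - (-389)*538 - (-343)*538) = -66195 + (3 + (-538)² + 133427 - 389*(-538) - 343*(-538)) = -66195 + (3 + 289444 + 133427 + 209282 + 184534) = -66195 + 816690 = 750495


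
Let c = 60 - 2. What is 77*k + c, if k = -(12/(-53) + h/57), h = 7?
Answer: 199319/3021 ≈ 65.978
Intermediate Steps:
c = 58
k = 313/3021 (k = -(12/(-53) + 7/57) = -(12*(-1/53) + 7*(1/57)) = -(-12/53 + 7/57) = -1*(-313/3021) = 313/3021 ≈ 0.10361)
77*k + c = 77*(313/3021) + 58 = 24101/3021 + 58 = 199319/3021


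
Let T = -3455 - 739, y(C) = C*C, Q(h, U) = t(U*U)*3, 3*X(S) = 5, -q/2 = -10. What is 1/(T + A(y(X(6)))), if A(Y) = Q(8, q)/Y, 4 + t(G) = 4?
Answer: -1/4194 ≈ -0.00023844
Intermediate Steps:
q = 20 (q = -2*(-10) = 20)
t(G) = 0 (t(G) = -4 + 4 = 0)
X(S) = 5/3 (X(S) = (1/3)*5 = 5/3)
Q(h, U) = 0 (Q(h, U) = 0*3 = 0)
y(C) = C**2
T = -4194
A(Y) = 0 (A(Y) = 0/Y = 0)
1/(T + A(y(X(6)))) = 1/(-4194 + 0) = 1/(-4194) = -1/4194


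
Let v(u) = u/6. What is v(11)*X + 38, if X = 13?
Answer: 371/6 ≈ 61.833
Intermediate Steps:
v(u) = u/6 (v(u) = u*(⅙) = u/6)
v(11)*X + 38 = ((⅙)*11)*13 + 38 = (11/6)*13 + 38 = 143/6 + 38 = 371/6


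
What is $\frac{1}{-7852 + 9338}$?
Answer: $\frac{1}{1486} \approx 0.00067295$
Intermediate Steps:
$\frac{1}{-7852 + 9338} = \frac{1}{1486}$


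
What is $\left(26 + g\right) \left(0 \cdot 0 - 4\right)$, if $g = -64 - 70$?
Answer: $432$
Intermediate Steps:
$g = -134$
$\left(26 + g\right) \left(0 \cdot 0 - 4\right) = \left(26 - 134\right) \left(0 \cdot 0 - 4\right) = - 108 \left(0 - 4\right) = \left(-108\right) \left(-4\right) = 432$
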